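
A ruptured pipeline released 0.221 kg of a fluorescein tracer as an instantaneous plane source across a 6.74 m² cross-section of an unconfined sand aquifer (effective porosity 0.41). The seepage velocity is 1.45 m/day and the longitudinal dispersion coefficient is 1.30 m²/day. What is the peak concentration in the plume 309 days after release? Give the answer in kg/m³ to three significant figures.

0.00113 kg/m³

The peak of an instantaneous 1D plume sits at x = vt; there the Gaussian factor is 1 and C_max = M/(n_e·A·√(4πDt)), where n_e·A is the pore area the mass is dissolved in.
√(4πDt) = √(4π × 1.30 × 309) = 71.05 m, so C_max = 0.221/(0.41 × 6.74 × 71.05) = 0.00113 kg/m³.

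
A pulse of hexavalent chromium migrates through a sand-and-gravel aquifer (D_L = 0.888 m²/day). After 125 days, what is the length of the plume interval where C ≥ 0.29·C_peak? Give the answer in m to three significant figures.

The plume is Gaussian with σ = √(2Dt) = √(2 × 0.888 × 125) = 14.90 m.
C/C_peak = exp(−Δx²/(2σ²)) = 0.29 ⇒ Δx = σ·√(−2 ln 0.29) = 14.90 × 1.573 = 23.44 m.
Width = 2Δx = 46.9 m.

46.9 m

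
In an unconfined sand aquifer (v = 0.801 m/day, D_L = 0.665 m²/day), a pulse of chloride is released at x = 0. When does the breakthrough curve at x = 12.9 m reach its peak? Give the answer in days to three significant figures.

15.1 days

For the 1D instantaneous-source solution, setting ∂C/∂t = 0 at fixed x gives v²t² + 2Dt − x² = 0, so t = (√(D² + v²x²) − D)/v².
√(D² + v²x²) = √(0.665² + 0.801² × 12.9²) = 10.35; v² = 0.641601.
t = (10.35 − 0.665)/0.641601 = 15.1 days (vs. the pure-advection estimate x/v = 16.1 d).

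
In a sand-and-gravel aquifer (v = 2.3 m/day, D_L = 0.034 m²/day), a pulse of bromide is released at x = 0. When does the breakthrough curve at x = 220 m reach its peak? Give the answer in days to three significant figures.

For the 1D instantaneous-source solution, setting ∂C/∂t = 0 at fixed x gives v²t² + 2Dt − x² = 0, so t = (√(D² + v²x²) − D)/v².
√(D² + v²x²) = √(0.034² + 2.3² × 220²) = 506.0; v² = 5.29.
t = (506.0 − 0.034)/5.29 = 95.6 days (vs. the pure-advection estimate x/v = 95.7 d).

95.6 days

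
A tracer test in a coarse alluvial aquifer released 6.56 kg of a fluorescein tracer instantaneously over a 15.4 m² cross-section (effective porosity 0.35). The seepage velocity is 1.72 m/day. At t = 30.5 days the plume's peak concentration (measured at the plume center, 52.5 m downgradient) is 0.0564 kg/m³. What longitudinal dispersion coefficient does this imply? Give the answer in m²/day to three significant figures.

1.21 m²/day

At the plume center C_max = M/(n_e·A·√(4πDt)), so D = M²/(4πt·(n_e·A·C_max)²).
n_e·A·C_max = 0.35 × 15.4 × 0.0564 = 0.3040 kg/m.
D = 6.56²/(4π × 30.5 × 0.3040²) = 1.21 m²/day.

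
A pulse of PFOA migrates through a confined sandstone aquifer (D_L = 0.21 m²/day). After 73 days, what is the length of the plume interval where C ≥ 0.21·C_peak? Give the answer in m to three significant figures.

The plume is Gaussian with σ = √(2Dt) = √(2 × 0.21 × 73) = 5.537 m.
C/C_peak = exp(−Δx²/(2σ²)) = 0.21 ⇒ Δx = σ·√(−2 ln 0.21) = 5.537 × 1.767 = 9.784 m.
Width = 2Δx = 19.6 m.

19.6 m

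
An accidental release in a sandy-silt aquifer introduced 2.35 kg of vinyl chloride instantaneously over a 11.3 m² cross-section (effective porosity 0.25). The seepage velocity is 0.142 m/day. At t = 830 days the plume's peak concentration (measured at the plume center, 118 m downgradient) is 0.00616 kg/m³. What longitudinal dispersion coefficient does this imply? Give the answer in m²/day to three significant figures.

At the plume center C_max = M/(n_e·A·√(4πDt)), so D = M²/(4πt·(n_e·A·C_max)²).
n_e·A·C_max = 0.25 × 11.3 × 0.00616 = 0.01740 kg/m.
D = 2.35²/(4π × 830 × 0.01740²) = 1.75 m²/day.

1.75 m²/day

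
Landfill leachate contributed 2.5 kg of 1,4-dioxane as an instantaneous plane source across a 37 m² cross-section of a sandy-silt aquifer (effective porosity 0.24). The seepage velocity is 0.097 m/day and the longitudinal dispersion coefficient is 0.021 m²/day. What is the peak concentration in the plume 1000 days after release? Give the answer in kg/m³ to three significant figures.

The peak of an instantaneous 1D plume sits at x = vt; there the Gaussian factor is 1 and C_max = M/(n_e·A·√(4πDt)), where n_e·A is the pore area the mass is dissolved in.
√(4πDt) = √(4π × 0.021 × 1000) = 16.24 m, so C_max = 2.5/(0.24 × 37 × 16.24) = 0.0173 kg/m³.

0.0173 kg/m³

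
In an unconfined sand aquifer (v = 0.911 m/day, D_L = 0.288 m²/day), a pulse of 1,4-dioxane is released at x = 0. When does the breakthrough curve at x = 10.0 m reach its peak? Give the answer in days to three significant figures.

For the 1D instantaneous-source solution, setting ∂C/∂t = 0 at fixed x gives v²t² + 2Dt − x² = 0, so t = (√(D² + v²x²) − D)/v².
√(D² + v²x²) = √(0.288² + 0.911² × 10.0²) = 9.115; v² = 0.829921.
t = (9.115 − 0.288)/0.829921 = 10.6 days (vs. the pure-advection estimate x/v = 11.0 d).

10.6 days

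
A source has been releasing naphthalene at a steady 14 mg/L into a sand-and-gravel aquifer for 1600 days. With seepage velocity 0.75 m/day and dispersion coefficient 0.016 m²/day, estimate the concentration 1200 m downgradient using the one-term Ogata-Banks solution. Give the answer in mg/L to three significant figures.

7.00 mg/L

For a continuous step input, C/C₀ ≈ ½·erfc((x−vt)/(2√(Dt))).
vt = 0.75 × 1600 = 1200 m and 2√(Dt) = 2√(0.016 × 1600) = 10.12 m.
Argument (x−vt)/(2√(Dt)) = (1200 − 1200)/10.12 = 0; ½·erfc(0) = 0.5000.
C = 14 × 0.5000 = 7.00 mg/L.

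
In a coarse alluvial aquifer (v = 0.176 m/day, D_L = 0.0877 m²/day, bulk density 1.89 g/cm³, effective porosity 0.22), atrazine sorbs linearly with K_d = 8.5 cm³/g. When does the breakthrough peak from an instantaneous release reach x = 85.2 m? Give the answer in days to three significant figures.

Retardation factor R = 1 + ρ_b·K_d/n = 1 + 1.89 × 8.5/0.22 = 74.02.
Sorption retards both mechanisms: v_R = v/R = 0.002378 m/day, D_R = D/R = 0.001185 m²/day.
Peak time from v_R²t² + 2D_R t − x² = 0: t = (√(D_R² + v_R²x²) − D_R)/v_R².
√(D_R² + v_R²x²) = √(0.001185² + 0.002378² × 85.2²) = 0.2026; v_R² = 5.655e-06.
t = (0.2026 − 0.001185)/5.655e-06 = 35600 days.

35600 days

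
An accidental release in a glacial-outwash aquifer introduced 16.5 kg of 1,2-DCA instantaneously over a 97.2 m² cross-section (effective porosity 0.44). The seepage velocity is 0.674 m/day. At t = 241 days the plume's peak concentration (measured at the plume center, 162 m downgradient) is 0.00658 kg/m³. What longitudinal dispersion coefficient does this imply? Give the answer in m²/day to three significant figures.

At the plume center C_max = M/(n_e·A·√(4πDt)), so D = M²/(4πt·(n_e·A·C_max)²).
n_e·A·C_max = 0.44 × 97.2 × 0.00658 = 0.2814 kg/m.
D = 16.5²/(4π × 241 × 0.2814²) = 1.14 m²/day.

1.14 m²/day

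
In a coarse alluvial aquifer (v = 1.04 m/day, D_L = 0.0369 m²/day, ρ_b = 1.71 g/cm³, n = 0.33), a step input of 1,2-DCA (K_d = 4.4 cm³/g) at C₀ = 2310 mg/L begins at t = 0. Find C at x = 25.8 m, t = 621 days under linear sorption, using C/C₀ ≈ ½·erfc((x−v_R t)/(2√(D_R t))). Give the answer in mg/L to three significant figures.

1920 mg/L

Retardation factor R = 1 + ρ_b·K_d/n = 1 + 1.71 × 4.4/0.33 = 23.80.
Sorption retards both mechanisms: v_R = v/R = 0.04370 m/day, D_R = D/R = 0.001550 m²/day.
v_R·t = 0.04370 × 621 = 27.1377 m; 2√(D_R t) = 1.962 m; argument = (25.8 − 27.1377)/1.962 = -0.6818.
C = C₀ × ½·erfc(-0.6818) = 2310 × 0.8325 = 1920 mg/L.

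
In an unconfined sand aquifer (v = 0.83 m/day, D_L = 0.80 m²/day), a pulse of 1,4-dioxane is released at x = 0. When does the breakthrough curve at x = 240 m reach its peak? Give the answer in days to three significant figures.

288 days

For the 1D instantaneous-source solution, setting ∂C/∂t = 0 at fixed x gives v²t² + 2Dt − x² = 0, so t = (√(D² + v²x²) − D)/v².
√(D² + v²x²) = √(0.80² + 0.83² × 240²) = 199.2; v² = 0.6889.
t = (199.2 − 0.80)/0.6889 = 288 days (vs. the pure-advection estimate x/v = 289 d).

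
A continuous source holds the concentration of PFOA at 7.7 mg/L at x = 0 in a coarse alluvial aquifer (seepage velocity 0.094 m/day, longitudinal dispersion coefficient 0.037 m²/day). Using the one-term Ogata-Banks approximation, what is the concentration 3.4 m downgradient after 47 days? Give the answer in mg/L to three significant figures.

For a continuous step input, C/C₀ ≈ ½·erfc((x−vt)/(2√(Dt))).
vt = 0.094 × 47 = 4.418 m and 2√(Dt) = 2√(0.037 × 47) = 2.637 m.
Argument (x−vt)/(2√(Dt)) = (3.4 − 4.418)/2.637 = -0.3860; ½·erfc(-0.3860) = 0.7074.
C = 7.7 × 0.7074 = 5.45 mg/L.

5.45 mg/L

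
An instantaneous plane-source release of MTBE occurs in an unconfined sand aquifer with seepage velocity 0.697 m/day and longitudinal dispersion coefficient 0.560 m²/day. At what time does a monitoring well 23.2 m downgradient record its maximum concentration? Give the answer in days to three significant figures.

32.2 days

For the 1D instantaneous-source solution, setting ∂C/∂t = 0 at fixed x gives v²t² + 2Dt − x² = 0, so t = (√(D² + v²x²) − D)/v².
√(D² + v²x²) = √(0.560² + 0.697² × 23.2²) = 16.18; v² = 0.485809.
t = (16.18 − 0.560)/0.485809 = 32.2 days (vs. the pure-advection estimate x/v = 33.3 d).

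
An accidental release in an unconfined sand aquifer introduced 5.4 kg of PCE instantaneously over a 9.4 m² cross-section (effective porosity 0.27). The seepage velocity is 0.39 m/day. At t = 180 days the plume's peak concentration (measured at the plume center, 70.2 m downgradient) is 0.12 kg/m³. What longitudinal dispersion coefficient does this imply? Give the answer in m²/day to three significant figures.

At the plume center C_max = M/(n_e·A·√(4πDt)), so D = M²/(4πt·(n_e·A·C_max)²).
n_e·A·C_max = 0.27 × 9.4 × 0.12 = 0.3046 kg/m.
D = 5.4²/(4π × 180 × 0.3046²) = 0.139 m²/day.

0.139 m²/day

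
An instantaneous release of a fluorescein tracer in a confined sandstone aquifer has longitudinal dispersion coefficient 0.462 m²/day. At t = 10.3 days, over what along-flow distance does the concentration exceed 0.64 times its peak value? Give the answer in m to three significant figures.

The plume is Gaussian with σ = √(2Dt) = √(2 × 0.462 × 10.3) = 3.085 m.
C/C_peak = exp(−Δx²/(2σ²)) = 0.64 ⇒ Δx = σ·√(−2 ln 0.64) = 3.085 × 0.9448 = 2.915 m.
Width = 2Δx = 5.83 m.

5.83 m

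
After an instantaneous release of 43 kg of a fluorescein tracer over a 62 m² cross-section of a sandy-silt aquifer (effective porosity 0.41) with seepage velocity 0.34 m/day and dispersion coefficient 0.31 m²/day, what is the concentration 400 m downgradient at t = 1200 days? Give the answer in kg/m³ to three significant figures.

0.0237 kg/m³

For an instantaneous plane source, C(x,t) = M/(n_e·A·√(4πDt)) · exp(−(x−vt)²/(4Dt)), with n_e·A the pore (flow) area.
Plume center vt = 0.34 × 1200 = 408 m, so the well at 400 m is 8 m upgradient of the peak.
√(4πDt) = 68.37 m, giving peak height M/(n_e·A·√(4πDt)) = 43/(0.41 × 62 × 68.37) = 0.02474 kg/m³.
(x−vt)²/(4Dt) = (-8)²/(4 × 0.31 × 1200) = 0.04301; exp(−0.04301) = 0.9579.
C = 0.02474 × 0.9579 = 0.0237 kg/m³.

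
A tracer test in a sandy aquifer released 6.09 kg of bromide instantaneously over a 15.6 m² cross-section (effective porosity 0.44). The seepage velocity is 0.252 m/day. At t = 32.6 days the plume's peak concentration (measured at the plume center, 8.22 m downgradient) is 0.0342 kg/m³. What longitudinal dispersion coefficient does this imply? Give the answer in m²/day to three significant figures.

1.64 m²/day

At the plume center C_max = M/(n_e·A·√(4πDt)), so D = M²/(4πt·(n_e·A·C_max)²).
n_e·A·C_max = 0.44 × 15.6 × 0.0342 = 0.2347 kg/m.
D = 6.09²/(4π × 32.6 × 0.2347²) = 1.64 m²/day.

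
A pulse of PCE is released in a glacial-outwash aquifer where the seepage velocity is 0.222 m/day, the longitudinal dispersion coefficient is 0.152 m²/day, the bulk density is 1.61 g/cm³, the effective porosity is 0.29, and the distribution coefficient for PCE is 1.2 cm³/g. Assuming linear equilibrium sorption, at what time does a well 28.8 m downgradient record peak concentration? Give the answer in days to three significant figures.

971 days

Retardation factor R = 1 + ρ_b·K_d/n = 1 + 1.61 × 1.2/0.29 = 7.662.
Sorption retards both mechanisms: v_R = v/R = 0.02897 m/day, D_R = D/R = 0.01984 m²/day.
Peak time from v_R²t² + 2D_R t − x² = 0: t = (√(D_R² + v_R²x²) − D_R)/v_R².
√(D_R² + v_R²x²) = √(0.01984² + 0.02897² × 28.8²) = 0.8346; v_R² = 0.0008393.
t = (0.8346 − 0.01984)/0.0008393 = 971 days.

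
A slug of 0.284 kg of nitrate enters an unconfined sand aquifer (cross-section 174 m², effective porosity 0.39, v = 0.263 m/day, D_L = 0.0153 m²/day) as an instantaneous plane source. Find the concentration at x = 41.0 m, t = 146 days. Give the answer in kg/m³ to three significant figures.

For an instantaneous plane source, C(x,t) = M/(n_e·A·√(4πDt)) · exp(−(x−vt)²/(4Dt)), with n_e·A the pore (flow) area.
Plume center vt = 0.263 × 146 = 38.398 m, so the well at 41.0 m is 2.602 m downgradient of the peak.
√(4πDt) = 5.298 m, giving peak height M/(n_e·A·√(4πDt)) = 0.284/(0.39 × 174 × 5.298) = 0.0007899 kg/m³.
(x−vt)²/(4Dt) = (2.602)²/(4 × 0.0153 × 146) = 0.7577; exp(−0.7577) = 0.4687.
C = 0.0007899 × 0.4687 = 0.000370 kg/m³.

0.000370 kg/m³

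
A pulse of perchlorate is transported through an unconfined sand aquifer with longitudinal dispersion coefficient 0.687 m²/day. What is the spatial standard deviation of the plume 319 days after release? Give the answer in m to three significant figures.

20.9 m

Dispersive spreading gives a Gaussian with σ² = 2Dt; advection only shifts the center.
σ = √(2 × 0.687 × 319) = 20.9 m.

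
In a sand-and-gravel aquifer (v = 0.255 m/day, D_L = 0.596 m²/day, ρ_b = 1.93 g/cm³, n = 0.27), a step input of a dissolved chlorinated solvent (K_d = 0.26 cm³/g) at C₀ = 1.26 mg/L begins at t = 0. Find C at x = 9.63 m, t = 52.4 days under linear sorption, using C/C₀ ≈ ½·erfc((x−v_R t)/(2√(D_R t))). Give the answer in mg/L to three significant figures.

0.182 mg/L

Retardation factor R = 1 + ρ_b·K_d/n = 1 + 1.93 × 0.26/0.27 = 2.859.
Sorption retards both mechanisms: v_R = v/R = 0.08919 m/day, D_R = D/R = 0.2085 m²/day.
v_R·t = 0.08919 × 52.4 = 4.673556 m; 2√(D_R t) = 6.611 m; argument = (9.63 − 4.673556)/6.611 = 0.7497.
C = C₀ × ½·erfc(0.7497) = 1.26 × 0.1445 = 0.182 mg/L.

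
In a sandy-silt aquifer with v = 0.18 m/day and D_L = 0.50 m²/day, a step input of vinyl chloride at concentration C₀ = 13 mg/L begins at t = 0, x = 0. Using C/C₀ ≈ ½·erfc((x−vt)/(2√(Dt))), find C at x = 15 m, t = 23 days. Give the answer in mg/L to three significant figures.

For a continuous step input, C/C₀ ≈ ½·erfc((x−vt)/(2√(Dt))).
vt = 0.18 × 23 = 4.14 m and 2√(Dt) = 2√(0.50 × 23) = 6.782 m.
Argument (x−vt)/(2√(Dt)) = (15 − 4.14)/6.782 = 1.601; ½·erfc(1.601) = 0.01178.
C = 13 × 0.01178 = 0.153 mg/L.

0.153 mg/L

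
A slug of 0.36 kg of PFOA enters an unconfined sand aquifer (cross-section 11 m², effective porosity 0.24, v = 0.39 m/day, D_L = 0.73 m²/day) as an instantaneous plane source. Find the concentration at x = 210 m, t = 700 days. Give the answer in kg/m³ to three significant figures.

0.000244 kg/m³

For an instantaneous plane source, C(x,t) = M/(n_e·A·√(4πDt)) · exp(−(x−vt)²/(4Dt)), with n_e·A the pore (flow) area.
Plume center vt = 0.39 × 700 = 273 m, so the well at 210 m is 63 m upgradient of the peak.
√(4πDt) = 80.13 m, giving peak height M/(n_e·A·√(4πDt)) = 0.36/(0.24 × 11 × 80.13) = 0.001702 kg/m³.
(x−vt)²/(4Dt) = (-63)²/(4 × 0.73 × 700) = 1.942; exp(−1.942) = 0.1434.
C = 0.001702 × 0.1434 = 0.000244 kg/m³.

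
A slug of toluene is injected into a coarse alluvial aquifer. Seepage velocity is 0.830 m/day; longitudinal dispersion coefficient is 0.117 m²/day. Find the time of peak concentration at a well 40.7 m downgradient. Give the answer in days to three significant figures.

48.9 days

For the 1D instantaneous-source solution, setting ∂C/∂t = 0 at fixed x gives v²t² + 2Dt − x² = 0, so t = (√(D² + v²x²) − D)/v².
√(D² + v²x²) = √(0.117² + 0.830² × 40.7²) = 33.78; v² = 0.6889.
t = (33.78 − 0.117)/0.6889 = 48.9 days (vs. the pure-advection estimate x/v = 49.0 d).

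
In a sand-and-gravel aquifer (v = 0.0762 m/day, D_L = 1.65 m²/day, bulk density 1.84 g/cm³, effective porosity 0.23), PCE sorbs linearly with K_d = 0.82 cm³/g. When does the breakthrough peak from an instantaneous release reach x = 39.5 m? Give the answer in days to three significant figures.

Retardation factor R = 1 + ρ_b·K_d/n = 1 + 1.84 × 0.82/0.23 = 7.560.
Sorption retards both mechanisms: v_R = v/R = 0.01008 m/day, D_R = D/R = 0.2183 m²/day.
Peak time from v_R²t² + 2D_R t − x² = 0: t = (√(D_R² + v_R²x²) − D_R)/v_R².
√(D_R² + v_R²x²) = √(0.2183² + 0.01008² × 39.5²) = 0.4541; v_R² = 0.0001016.
t = (0.4541 − 0.2183)/0.0001016 = 2320 days.

2320 days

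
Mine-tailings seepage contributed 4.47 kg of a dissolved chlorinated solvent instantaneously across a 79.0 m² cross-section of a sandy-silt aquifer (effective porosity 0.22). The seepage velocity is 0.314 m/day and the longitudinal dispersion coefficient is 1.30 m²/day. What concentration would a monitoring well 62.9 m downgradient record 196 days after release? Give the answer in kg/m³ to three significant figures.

0.00454 kg/m³

For an instantaneous plane source, C(x,t) = M/(n_e·A·√(4πDt)) · exp(−(x−vt)²/(4Dt)), with n_e·A the pore (flow) area.
Plume center vt = 0.314 × 196 = 61.544 m, so the well at 62.9 m is 1.356 m downgradient of the peak.
√(4πDt) = 56.59 m, giving peak height M/(n_e·A·√(4πDt)) = 4.47/(0.22 × 79.0 × 56.59) = 0.004545 kg/m³.
(x−vt)²/(4Dt) = (1.356)²/(4 × 1.30 × 196) = 0.001804; exp(−0.001804) = 0.9982.
C = 0.004545 × 0.9982 = 0.00454 kg/m³.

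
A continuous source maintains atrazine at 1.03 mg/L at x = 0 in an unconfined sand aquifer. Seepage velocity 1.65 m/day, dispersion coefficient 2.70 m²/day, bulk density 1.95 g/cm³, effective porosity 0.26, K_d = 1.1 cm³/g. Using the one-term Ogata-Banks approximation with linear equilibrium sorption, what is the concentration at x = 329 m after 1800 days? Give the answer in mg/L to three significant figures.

Retardation factor R = 1 + ρ_b·K_d/n = 1 + 1.95 × 1.1/0.26 = 9.250.
Sorption retards both mechanisms: v_R = v/R = 0.1784 m/day, D_R = D/R = 0.2919 m²/day.
v_R·t = 0.1784 × 1800 = 321.12 m; 2√(D_R t) = 45.84 m; argument = (329 − 321.12)/45.84 = 0.1719.
C = C₀ × ½·erfc(0.1719) = 1.03 × 0.4040 = 0.416 mg/L.

0.416 mg/L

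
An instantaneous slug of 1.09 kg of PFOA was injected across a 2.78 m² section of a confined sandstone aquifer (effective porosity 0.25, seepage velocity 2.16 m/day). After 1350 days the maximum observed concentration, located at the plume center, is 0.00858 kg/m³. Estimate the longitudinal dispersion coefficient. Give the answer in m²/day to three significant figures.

At the plume center C_max = M/(n_e·A·√(4πDt)), so D = M²/(4πt·(n_e·A·C_max)²).
n_e·A·C_max = 0.25 × 2.78 × 0.00858 = 0.005963 kg/m.
D = 1.09²/(4π × 1350 × 0.005963²) = 1.97 m²/day.

1.97 m²/day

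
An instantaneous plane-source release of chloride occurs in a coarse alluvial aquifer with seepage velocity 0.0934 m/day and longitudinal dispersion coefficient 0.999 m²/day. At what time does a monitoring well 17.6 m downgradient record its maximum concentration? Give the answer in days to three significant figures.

106 days

For the 1D instantaneous-source solution, setting ∂C/∂t = 0 at fixed x gives v²t² + 2Dt − x² = 0, so t = (√(D² + v²x²) − D)/v².
√(D² + v²x²) = √(0.999² + 0.0934² × 17.6²) = 1.924; v² = 0.00872356.
t = (1.924 − 0.999)/0.00872356 = 106 days (vs. the pure-advection estimate x/v = 188 d).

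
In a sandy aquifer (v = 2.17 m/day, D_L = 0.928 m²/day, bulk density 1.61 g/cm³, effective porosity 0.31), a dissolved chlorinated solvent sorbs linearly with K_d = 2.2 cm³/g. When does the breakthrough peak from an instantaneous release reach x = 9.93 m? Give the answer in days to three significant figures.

54.5 days

Retardation factor R = 1 + ρ_b·K_d/n = 1 + 1.61 × 2.2/0.31 = 12.43.
Sorption retards both mechanisms: v_R = v/R = 0.1746 m/day, D_R = D/R = 0.07466 m²/day.
Peak time from v_R²t² + 2D_R t − x² = 0: t = (√(D_R² + v_R²x²) − D_R)/v_R².
√(D_R² + v_R²x²) = √(0.07466² + 0.1746² × 9.93²) = 1.735; v_R² = 0.03049.
t = (1.735 − 0.07466)/0.03049 = 54.5 days.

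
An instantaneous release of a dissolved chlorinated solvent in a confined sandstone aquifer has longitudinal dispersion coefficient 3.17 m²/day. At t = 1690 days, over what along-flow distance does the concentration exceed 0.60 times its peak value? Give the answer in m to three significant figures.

209 m

The plume is Gaussian with σ = √(2Dt) = √(2 × 3.17 × 1690) = 103.5 m.
C/C_peak = exp(−Δx²/(2σ²)) = 0.60 ⇒ Δx = σ·√(−2 ln 0.60) = 103.5 × 1.011 = 104.6 m.
Width = 2Δx = 209 m.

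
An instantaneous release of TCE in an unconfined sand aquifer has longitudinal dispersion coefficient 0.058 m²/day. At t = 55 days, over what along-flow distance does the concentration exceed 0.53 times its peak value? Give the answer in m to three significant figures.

The plume is Gaussian with σ = √(2Dt) = √(2 × 0.058 × 55) = 2.526 m.
C/C_peak = exp(−Δx²/(2σ²)) = 0.53 ⇒ Δx = σ·√(−2 ln 0.53) = 2.526 × 1.127 = 2.847 m.
Width = 2Δx = 5.69 m.

5.69 m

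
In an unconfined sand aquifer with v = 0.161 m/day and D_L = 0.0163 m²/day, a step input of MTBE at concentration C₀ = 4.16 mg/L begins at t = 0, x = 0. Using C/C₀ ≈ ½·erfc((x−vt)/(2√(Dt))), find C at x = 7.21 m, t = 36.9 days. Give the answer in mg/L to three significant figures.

0.514 mg/L

For a continuous step input, C/C₀ ≈ ½·erfc((x−vt)/(2√(Dt))).
vt = 0.161 × 36.9 = 5.9409 m and 2√(Dt) = 2√(0.0163 × 36.9) = 1.551 m.
Argument (x−vt)/(2√(Dt)) = (7.21 − 5.9409)/1.551 = 0.8182; ½·erfc(0.8182) = 0.1236.
C = 4.16 × 0.1236 = 0.514 mg/L.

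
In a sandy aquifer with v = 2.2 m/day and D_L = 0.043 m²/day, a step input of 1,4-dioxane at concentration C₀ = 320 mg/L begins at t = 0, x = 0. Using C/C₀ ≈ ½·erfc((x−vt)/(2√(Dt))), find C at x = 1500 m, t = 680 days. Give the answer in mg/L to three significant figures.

96.1 mg/L

For a continuous step input, C/C₀ ≈ ½·erfc((x−vt)/(2√(Dt))).
vt = 2.2 × 680 = 1496 m and 2√(Dt) = 2√(0.043 × 680) = 10.81 m.
Argument (x−vt)/(2√(Dt)) = (1500 − 1496)/10.81 = 0.3700; ½·erfc(0.3700) = 0.3004.
C = 320 × 0.3004 = 96.1 mg/L.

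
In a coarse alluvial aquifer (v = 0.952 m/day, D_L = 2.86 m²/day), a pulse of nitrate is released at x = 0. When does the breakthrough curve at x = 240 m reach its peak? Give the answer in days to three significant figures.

For the 1D instantaneous-source solution, setting ∂C/∂t = 0 at fixed x gives v²t² + 2Dt − x² = 0, so t = (√(D² + v²x²) − D)/v².
√(D² + v²x²) = √(2.86² + 0.952² × 240²) = 228.5; v² = 0.906304.
t = (228.5 − 2.86)/0.906304 = 249 days (vs. the pure-advection estimate x/v = 252 d).

249 days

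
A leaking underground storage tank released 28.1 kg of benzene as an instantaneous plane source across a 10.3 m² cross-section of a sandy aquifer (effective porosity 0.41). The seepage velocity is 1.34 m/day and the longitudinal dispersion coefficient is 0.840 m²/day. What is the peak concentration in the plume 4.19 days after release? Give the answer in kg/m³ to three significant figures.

1.00 kg/m³

The peak of an instantaneous 1D plume sits at x = vt; there the Gaussian factor is 1 and C_max = M/(n_e·A·√(4πDt)), where n_e·A is the pore area the mass is dissolved in.
√(4πDt) = √(4π × 0.840 × 4.19) = 6.650 m, so C_max = 28.1/(0.41 × 10.3 × 6.650) = 1.00 kg/m³.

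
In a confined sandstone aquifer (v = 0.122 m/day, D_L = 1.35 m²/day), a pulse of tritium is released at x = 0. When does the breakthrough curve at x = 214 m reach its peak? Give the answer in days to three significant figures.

1670 days

For the 1D instantaneous-source solution, setting ∂C/∂t = 0 at fixed x gives v²t² + 2Dt − x² = 0, so t = (√(D² + v²x²) − D)/v².
√(D² + v²x²) = √(1.35² + 0.122² × 214²) = 26.14; v² = 0.014884.
t = (26.14 − 1.35)/0.014884 = 1670 days (vs. the pure-advection estimate x/v = 1750 d).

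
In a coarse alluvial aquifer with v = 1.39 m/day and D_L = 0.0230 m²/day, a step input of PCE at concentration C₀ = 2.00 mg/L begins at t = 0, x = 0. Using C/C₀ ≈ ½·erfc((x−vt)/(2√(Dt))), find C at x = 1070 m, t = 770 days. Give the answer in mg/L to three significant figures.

1.04 mg/L

For a continuous step input, C/C₀ ≈ ½·erfc((x−vt)/(2√(Dt))).
vt = 1.39 × 770 = 1070.3 m and 2√(Dt) = 2√(0.0230 × 770) = 8.417 m.
Argument (x−vt)/(2√(Dt)) = (1070 − 1070.3)/8.417 = -0.03564; ½·erfc(-0.03564) = 0.5201.
C = 2.00 × 0.5201 = 1.04 mg/L.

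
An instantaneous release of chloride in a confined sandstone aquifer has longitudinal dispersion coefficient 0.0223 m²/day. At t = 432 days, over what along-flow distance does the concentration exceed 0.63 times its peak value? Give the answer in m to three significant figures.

The plume is Gaussian with σ = √(2Dt) = √(2 × 0.0223 × 432) = 4.389 m.
C/C_peak = exp(−Δx²/(2σ²)) = 0.63 ⇒ Δx = σ·√(−2 ln 0.63) = 4.389 × 0.9613 = 4.219 m.
Width = 2Δx = 8.44 m.

8.44 m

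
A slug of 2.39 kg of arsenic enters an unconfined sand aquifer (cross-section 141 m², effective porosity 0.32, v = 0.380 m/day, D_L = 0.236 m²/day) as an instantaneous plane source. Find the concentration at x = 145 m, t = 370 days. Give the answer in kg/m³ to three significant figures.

For an instantaneous plane source, C(x,t) = M/(n_e·A·√(4πDt)) · exp(−(x−vt)²/(4Dt)), with n_e·A the pore (flow) area.
Plume center vt = 0.380 × 370 = 140.6 m, so the well at 145 m is 4.4 m downgradient of the peak.
√(4πDt) = 33.13 m, giving peak height M/(n_e·A·√(4πDt)) = 2.39/(0.32 × 141 × 33.13) = 0.001599 kg/m³.
(x−vt)²/(4Dt) = (4.4)²/(4 × 0.236 × 370) = 0.05543; exp(−0.05543) = 0.9461.
C = 0.001599 × 0.9461 = 0.00151 kg/m³.

0.00151 kg/m³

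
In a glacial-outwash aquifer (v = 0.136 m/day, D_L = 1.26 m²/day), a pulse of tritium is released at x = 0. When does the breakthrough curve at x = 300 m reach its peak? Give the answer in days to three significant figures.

2140 days

For the 1D instantaneous-source solution, setting ∂C/∂t = 0 at fixed x gives v²t² + 2Dt − x² = 0, so t = (√(D² + v²x²) − D)/v².
√(D² + v²x²) = √(1.26² + 0.136² × 300²) = 40.82; v² = 0.018496.
t = (40.82 − 1.26)/0.018496 = 2140 days (vs. the pure-advection estimate x/v = 2210 d).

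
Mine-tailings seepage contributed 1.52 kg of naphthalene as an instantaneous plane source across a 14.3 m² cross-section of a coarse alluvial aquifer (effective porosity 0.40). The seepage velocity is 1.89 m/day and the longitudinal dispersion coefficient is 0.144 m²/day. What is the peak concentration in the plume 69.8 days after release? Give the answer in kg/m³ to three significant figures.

0.0236 kg/m³

The peak of an instantaneous 1D plume sits at x = vt; there the Gaussian factor is 1 and C_max = M/(n_e·A·√(4πDt)), where n_e·A is the pore area the mass is dissolved in.
√(4πDt) = √(4π × 0.144 × 69.8) = 11.24 m, so C_max = 1.52/(0.40 × 14.3 × 11.24) = 0.0236 kg/m³.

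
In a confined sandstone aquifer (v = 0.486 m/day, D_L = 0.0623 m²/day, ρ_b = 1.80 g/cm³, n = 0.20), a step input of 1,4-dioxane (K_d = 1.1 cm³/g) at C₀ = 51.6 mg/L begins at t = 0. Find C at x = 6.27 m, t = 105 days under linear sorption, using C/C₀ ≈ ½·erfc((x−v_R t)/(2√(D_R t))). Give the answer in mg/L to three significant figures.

3.80 mg/L

Retardation factor R = 1 + ρ_b·K_d/n = 1 + 1.80 × 1.1/0.20 = 10.90.
Sorption retards both mechanisms: v_R = v/R = 0.04459 m/day, D_R = D/R = 0.005716 m²/day.
v_R·t = 0.04459 × 105 = 4.68195 m; 2√(D_R t) = 1.549 m; argument = (6.27 − 4.68195)/1.549 = 1.025.
C = C₀ × ½·erfc(1.025) = 51.6 × 0.07359 = 3.80 mg/L.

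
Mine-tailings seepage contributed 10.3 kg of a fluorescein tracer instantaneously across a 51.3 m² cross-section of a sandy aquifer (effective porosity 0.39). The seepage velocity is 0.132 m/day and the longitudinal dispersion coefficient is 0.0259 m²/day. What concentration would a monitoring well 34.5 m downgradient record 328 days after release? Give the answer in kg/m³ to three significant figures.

0.00511 kg/m³

For an instantaneous plane source, C(x,t) = M/(n_e·A·√(4πDt)) · exp(−(x−vt)²/(4Dt)), with n_e·A the pore (flow) area.
Plume center vt = 0.132 × 328 = 43.296 m, so the well at 34.5 m is 8.796 m upgradient of the peak.
√(4πDt) = 10.33 m, giving peak height M/(n_e·A·√(4πDt)) = 10.3/(0.39 × 51.3 × 10.33) = 0.04984 kg/m³.
(x−vt)²/(4Dt) = (-8.796)²/(4 × 0.0259 × 328) = 2.277; exp(−2.277) = 0.1026.
C = 0.04984 × 0.1026 = 0.00511 kg/m³.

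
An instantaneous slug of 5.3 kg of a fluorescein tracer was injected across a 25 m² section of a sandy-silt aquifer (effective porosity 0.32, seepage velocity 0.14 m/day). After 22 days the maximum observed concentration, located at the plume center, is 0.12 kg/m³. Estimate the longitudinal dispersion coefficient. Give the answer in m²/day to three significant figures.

At the plume center C_max = M/(n_e·A·√(4πDt)), so D = M²/(4πt·(n_e·A·C_max)²).
n_e·A·C_max = 0.32 × 25 × 0.12 = 0.9600 kg/m.
D = 5.3²/(4π × 22 × 0.9600²) = 0.110 m²/day.

0.110 m²/day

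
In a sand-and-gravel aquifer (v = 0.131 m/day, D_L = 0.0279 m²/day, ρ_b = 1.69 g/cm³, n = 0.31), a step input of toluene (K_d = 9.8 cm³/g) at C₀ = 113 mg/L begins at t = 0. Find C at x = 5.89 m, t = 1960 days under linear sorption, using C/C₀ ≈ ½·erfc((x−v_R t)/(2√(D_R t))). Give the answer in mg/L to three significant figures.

Retardation factor R = 1 + ρ_b·K_d/n = 1 + 1.69 × 9.8/0.31 = 54.43.
Sorption retards both mechanisms: v_R = v/R = 0.002407 m/day, D_R = D/R = 0.0005126 m²/day.
v_R·t = 0.002407 × 1960 = 4.71772 m; 2√(D_R t) = 2.005 m; argument = (5.89 − 4.71772)/2.005 = 0.5847.
C = C₀ × ½·erfc(0.5847) = 113 × 0.2041 = 23.1 mg/L.

23.1 mg/L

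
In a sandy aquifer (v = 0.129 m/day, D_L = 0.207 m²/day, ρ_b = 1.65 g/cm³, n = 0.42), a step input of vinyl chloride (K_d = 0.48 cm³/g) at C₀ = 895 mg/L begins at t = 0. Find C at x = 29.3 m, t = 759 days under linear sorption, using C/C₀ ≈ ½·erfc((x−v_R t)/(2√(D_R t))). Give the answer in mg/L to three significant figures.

Retardation factor R = 1 + ρ_b·K_d/n = 1 + 1.65 × 0.48/0.42 = 2.886.
Sorption retards both mechanisms: v_R = v/R = 0.04470 m/day, D_R = D/R = 0.07173 m²/day.
v_R·t = 0.04470 × 759 = 33.9273 m; 2√(D_R t) = 14.76 m; argument = (29.3 − 33.9273)/14.76 = -0.3135.
C = C₀ × ½·erfc(-0.3135) = 895 × 0.6712 = 601 mg/L.

601 mg/L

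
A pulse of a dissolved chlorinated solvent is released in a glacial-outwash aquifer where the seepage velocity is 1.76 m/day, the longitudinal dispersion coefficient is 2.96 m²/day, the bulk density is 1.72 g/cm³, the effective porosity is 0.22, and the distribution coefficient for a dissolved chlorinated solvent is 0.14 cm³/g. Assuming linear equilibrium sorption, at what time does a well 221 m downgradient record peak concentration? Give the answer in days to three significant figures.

Retardation factor R = 1 + ρ_b·K_d/n = 1 + 1.72 × 0.14/0.22 = 2.095.
Sorption retards both mechanisms: v_R = v/R = 0.8401 m/day, D_R = D/R = 1.413 m²/day.
Peak time from v_R²t² + 2D_R t − x² = 0: t = (√(D_R² + v_R²x²) − D_R)/v_R².
√(D_R² + v_R²x²) = √(1.413² + 0.8401² × 221²) = 185.7; v_R² = 0.7058.
t = (185.7 − 1.413)/0.7058 = 261 days.

261 days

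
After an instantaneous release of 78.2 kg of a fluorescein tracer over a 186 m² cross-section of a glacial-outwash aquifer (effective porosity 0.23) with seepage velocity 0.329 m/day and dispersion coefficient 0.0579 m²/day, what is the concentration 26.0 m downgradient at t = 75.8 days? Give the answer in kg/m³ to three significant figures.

0.231 kg/m³

For an instantaneous plane source, C(x,t) = M/(n_e·A·√(4πDt)) · exp(−(x−vt)²/(4Dt)), with n_e·A the pore (flow) area.
Plume center vt = 0.329 × 75.8 = 24.9382 m, so the well at 26.0 m is 1.0618 m downgradient of the peak.
√(4πDt) = 7.426 m, giving peak height M/(n_e·A·√(4πDt)) = 78.2/(0.23 × 186 × 7.426) = 0.2462 kg/m³.
(x−vt)²/(4Dt) = (1.0618)²/(4 × 0.0579 × 75.8) = 0.06422; exp(−0.06422) = 0.9378.
C = 0.2462 × 0.9378 = 0.231 kg/m³.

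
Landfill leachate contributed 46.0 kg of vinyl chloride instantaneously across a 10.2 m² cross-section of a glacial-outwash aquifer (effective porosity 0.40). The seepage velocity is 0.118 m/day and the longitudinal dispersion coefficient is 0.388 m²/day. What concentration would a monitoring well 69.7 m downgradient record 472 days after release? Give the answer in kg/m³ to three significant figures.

0.180 kg/m³

For an instantaneous plane source, C(x,t) = M/(n_e·A·√(4πDt)) · exp(−(x−vt)²/(4Dt)), with n_e·A the pore (flow) area.
Plume center vt = 0.118 × 472 = 55.696 m, so the well at 69.7 m is 14.004 m downgradient of the peak.
√(4πDt) = 47.97 m, giving peak height M/(n_e·A·√(4πDt)) = 46.0/(0.40 × 10.2 × 47.97) = 0.2350 kg/m³.
(x−vt)²/(4Dt) = (14.004)²/(4 × 0.388 × 472) = 0.2677; exp(−0.2677) = 0.7651.
C = 0.2350 × 0.7651 = 0.180 kg/m³.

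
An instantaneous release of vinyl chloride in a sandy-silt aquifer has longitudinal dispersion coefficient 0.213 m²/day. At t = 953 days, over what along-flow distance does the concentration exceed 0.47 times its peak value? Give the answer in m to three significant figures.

49.5 m

The plume is Gaussian with σ = √(2Dt) = √(2 × 0.213 × 953) = 20.15 m.
C/C_peak = exp(−Δx²/(2σ²)) = 0.47 ⇒ Δx = σ·√(−2 ln 0.47) = 20.15 × 1.229 = 24.76 m.
Width = 2Δx = 49.5 m.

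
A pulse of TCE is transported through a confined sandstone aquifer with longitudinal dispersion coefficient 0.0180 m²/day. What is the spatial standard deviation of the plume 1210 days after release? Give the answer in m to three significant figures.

6.60 m

Dispersive spreading gives a Gaussian with σ² = 2Dt; advection only shifts the center.
σ = √(2 × 0.0180 × 1210) = 6.60 m.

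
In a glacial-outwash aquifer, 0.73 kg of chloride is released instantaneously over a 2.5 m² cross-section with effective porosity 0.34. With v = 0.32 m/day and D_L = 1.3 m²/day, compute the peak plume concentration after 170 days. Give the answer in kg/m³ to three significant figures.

The peak of an instantaneous 1D plume sits at x = vt; there the Gaussian factor is 1 and C_max = M/(n_e·A·√(4πDt)), where n_e·A is the pore area the mass is dissolved in.
√(4πDt) = √(4π × 1.3 × 170) = 52.70 m, so C_max = 0.73/(0.34 × 2.5 × 52.70) = 0.0163 kg/m³.

0.0163 kg/m³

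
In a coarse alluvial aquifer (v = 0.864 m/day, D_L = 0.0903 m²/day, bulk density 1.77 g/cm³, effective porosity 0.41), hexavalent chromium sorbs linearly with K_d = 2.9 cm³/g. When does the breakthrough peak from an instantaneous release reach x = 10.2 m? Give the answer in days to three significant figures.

Retardation factor R = 1 + ρ_b·K_d/n = 1 + 1.77 × 2.9/0.41 = 13.52.
Sorption retards both mechanisms: v_R = v/R = 0.06391 m/day, D_R = D/R = 0.006679 m²/day.
Peak time from v_R²t² + 2D_R t − x² = 0: t = (√(D_R² + v_R²x²) − D_R)/v_R².
√(D_R² + v_R²x²) = √(0.006679² + 0.06391² × 10.2²) = 0.6519; v_R² = 0.004084.
t = (0.6519 − 0.006679)/0.004084 = 158 days.

158 days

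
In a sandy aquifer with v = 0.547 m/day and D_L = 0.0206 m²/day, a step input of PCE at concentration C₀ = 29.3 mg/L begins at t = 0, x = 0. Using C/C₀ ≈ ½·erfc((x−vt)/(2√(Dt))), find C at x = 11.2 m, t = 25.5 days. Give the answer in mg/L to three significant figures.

For a continuous step input, C/C₀ ≈ ½·erfc((x−vt)/(2√(Dt))).
vt = 0.547 × 25.5 = 13.9485 m and 2√(Dt) = 2√(0.0206 × 25.5) = 1.450 m.
Argument (x−vt)/(2√(Dt)) = (11.2 − 13.9485)/1.450 = -1.896; ½·erfc(-1.896) = 0.9963.
C = 29.3 × 0.9963 = 29.2 mg/L.

29.2 mg/L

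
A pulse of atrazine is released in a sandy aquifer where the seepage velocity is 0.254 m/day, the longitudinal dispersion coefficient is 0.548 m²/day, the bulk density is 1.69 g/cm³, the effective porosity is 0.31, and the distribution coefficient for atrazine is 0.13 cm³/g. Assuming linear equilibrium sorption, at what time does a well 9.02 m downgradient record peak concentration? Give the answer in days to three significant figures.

47.9 days

Retardation factor R = 1 + ρ_b·K_d/n = 1 + 1.69 × 0.13/0.31 = 1.709.
Sorption retards both mechanisms: v_R = v/R = 0.1486 m/day, D_R = D/R = 0.3207 m²/day.
Peak time from v_R²t² + 2D_R t − x² = 0: t = (√(D_R² + v_R²x²) − D_R)/v_R².
√(D_R² + v_R²x²) = √(0.3207² + 0.1486² × 9.02²) = 1.378; v_R² = 0.02208.
t = (1.378 − 0.3207)/0.02208 = 47.9 days.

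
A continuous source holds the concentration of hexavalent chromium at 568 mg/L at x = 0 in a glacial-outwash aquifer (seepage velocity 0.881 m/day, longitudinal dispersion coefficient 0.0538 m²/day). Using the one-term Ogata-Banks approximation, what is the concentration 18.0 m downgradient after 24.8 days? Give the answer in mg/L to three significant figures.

563 mg/L

For a continuous step input, C/C₀ ≈ ½·erfc((x−vt)/(2√(Dt))).
vt = 0.881 × 24.8 = 21.8488 m and 2√(Dt) = 2√(0.0538 × 24.8) = 2.310 m.
Argument (x−vt)/(2√(Dt)) = (18.0 − 21.8488)/2.310 = -1.666; ½·erfc(-1.666) = 0.9908.
C = 568 × 0.9908 = 563 mg/L.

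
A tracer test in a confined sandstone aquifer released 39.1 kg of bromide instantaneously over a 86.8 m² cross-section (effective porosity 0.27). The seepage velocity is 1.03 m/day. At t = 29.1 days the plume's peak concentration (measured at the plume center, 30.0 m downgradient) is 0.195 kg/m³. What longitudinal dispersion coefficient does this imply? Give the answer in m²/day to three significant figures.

0.200 m²/day

At the plume center C_max = M/(n_e·A·√(4πDt)), so D = M²/(4πt·(n_e·A·C_max)²).
n_e·A·C_max = 0.27 × 86.8 × 0.195 = 4.570 kg/m.
D = 39.1²/(4π × 29.1 × 4.570²) = 0.200 m²/day.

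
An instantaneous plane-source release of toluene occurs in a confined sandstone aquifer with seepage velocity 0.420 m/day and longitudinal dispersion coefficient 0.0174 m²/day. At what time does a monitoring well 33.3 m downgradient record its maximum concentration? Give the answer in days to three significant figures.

For the 1D instantaneous-source solution, setting ∂C/∂t = 0 at fixed x gives v²t² + 2Dt − x² = 0, so t = (√(D² + v²x²) − D)/v².
√(D² + v²x²) = √(0.0174² + 0.420² × 33.3²) = 13.99; v² = 0.1764.
t = (13.99 − 0.0174)/0.1764 = 79.2 days (vs. the pure-advection estimate x/v = 79.3 d).

79.2 days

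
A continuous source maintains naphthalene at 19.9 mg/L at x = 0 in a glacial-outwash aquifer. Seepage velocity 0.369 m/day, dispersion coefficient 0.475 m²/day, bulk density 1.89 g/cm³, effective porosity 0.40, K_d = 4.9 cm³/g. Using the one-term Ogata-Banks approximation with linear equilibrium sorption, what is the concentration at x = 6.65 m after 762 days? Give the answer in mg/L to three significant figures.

16.3 mg/L

Retardation factor R = 1 + ρ_b·K_d/n = 1 + 1.89 × 4.9/0.40 = 24.15.
Sorption retards both mechanisms: v_R = v/R = 0.01528 m/day, D_R = D/R = 0.01967 m²/day.
v_R·t = 0.01528 × 762 = 11.64336 m; 2√(D_R t) = 7.743 m; argument = (6.65 − 11.64336)/7.743 = -0.6449.
C = C₀ × ½·erfc(-0.6449) = 19.9 × 0.8191 = 16.3 mg/L.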